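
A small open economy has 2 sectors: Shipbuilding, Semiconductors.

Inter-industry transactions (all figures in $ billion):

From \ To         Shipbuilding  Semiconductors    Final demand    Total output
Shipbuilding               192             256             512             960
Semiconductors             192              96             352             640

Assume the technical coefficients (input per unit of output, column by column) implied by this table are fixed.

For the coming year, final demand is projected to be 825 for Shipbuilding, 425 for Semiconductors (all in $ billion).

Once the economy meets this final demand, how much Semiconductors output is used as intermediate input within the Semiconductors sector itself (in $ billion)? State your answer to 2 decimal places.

Technical coefficients a_ij = z_ij / X_j:
  a_11 = 192/960 = 0.20, a_21 = 192/960 = 0.20
  a_12 = 256/640 = 0.40, a_22 = 96/640 = 0.15
I − A =
  [   0.80    -0.40]
  [  -0.20     0.85]
det(I−A) = (0.80)(0.85) − (-0.40)(-0.20) = 0.6000
adj(I−A) = [[0.85, 0.40], [0.20, 0.80]]
(I − A)⁻¹ = adj(I−A) / det(I−A) ≈
  [   1.4167     0.6667]
  [   0.3333     1.3333]
First solve x = (I − A)⁻¹ d = adj(I−A)·d / det(I−A); in particular x_2 = (0.20·825 + 0.80·425) / 0.6000 = 505.00 / 0.6000 ≈ 841.6667.
Intermediate flow from 2 to 2: z_22 = a_22 · x_2 = 0.15 × 505.00 / 0.6000 = 75.75 / 0.6000 = 126.25.

z_22 = 126.25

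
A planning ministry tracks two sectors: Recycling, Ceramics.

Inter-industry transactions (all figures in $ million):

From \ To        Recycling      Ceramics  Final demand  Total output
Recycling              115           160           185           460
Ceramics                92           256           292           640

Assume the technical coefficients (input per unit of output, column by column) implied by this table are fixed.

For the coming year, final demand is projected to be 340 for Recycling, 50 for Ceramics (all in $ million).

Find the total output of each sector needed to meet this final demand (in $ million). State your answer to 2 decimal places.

x_1 = 541.25, x_2 = 263.75

Technical coefficients a_ij = z_ij / X_j:
  a_11 = 115/460 = 0.25, a_21 = 92/460 = 0.20
  a_12 = 160/640 = 0.25, a_22 = 256/640 = 0.40
I − A =
  [   0.75    -0.25]
  [  -0.20     0.60]
det(I−A) = (0.75)(0.60) − (-0.25)(-0.20) = 0.4000
adj(I−A) = [[0.60, 0.25], [0.20, 0.75]]
(I − A)⁻¹ = adj(I−A) / det(I−A) ≈
  [   1.5000     0.6250]
  [   0.5000     1.8750]
x = (I − A)⁻¹ d = adj(I−A)·d / det(I−A), with det(I−A) = 0.4000:
  x_1 = (0.60·340 + 0.25·50) / 0.4000 = 216.50 / 0.4000 = 541.25
  x_2 = (0.20·340 + 0.75·50) / 0.4000 = 105.50 / 0.4000 = 263.75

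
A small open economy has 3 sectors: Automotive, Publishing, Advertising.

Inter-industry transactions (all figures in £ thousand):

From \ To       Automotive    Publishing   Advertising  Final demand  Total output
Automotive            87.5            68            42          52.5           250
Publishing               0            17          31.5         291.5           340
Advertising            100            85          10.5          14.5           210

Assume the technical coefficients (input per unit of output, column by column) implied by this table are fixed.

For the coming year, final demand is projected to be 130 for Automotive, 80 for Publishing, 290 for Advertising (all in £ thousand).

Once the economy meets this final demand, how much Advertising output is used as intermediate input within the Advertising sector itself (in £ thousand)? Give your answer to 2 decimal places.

Technical coefficients a_ij = z_ij / X_j:
  a_11 = 87.5/250 = 0.35, a_21 = 0/250 = 0.00, a_31 = 100/250 = 0.40
  a_12 = 68/340 = 0.20, a_22 = 17/340 = 0.05, a_32 = 85/340 = 0.25
  a_13 = 42/210 = 0.20, a_23 = 31.5/210 = 0.15, a_33 = 10.5/210 = 0.05
I − A =
  [   0.65    -0.20    -0.20]
  [   0.00     0.95    -0.15]
  [  -0.40    -0.25     0.95]
Cofactors of I−A, C_ij = (−1)^(i+j)·(minor ij) (rows/columns in the sector order above):
  C_11 = (0.95)(0.95) − (-0.15)(-0.25) = 0.8650
  C_12 = −[(0.00)(0.95) − (-0.15)(-0.40)] = 0.0600
  C_13 = (0.00)(-0.25) − (0.95)(-0.40) = 0.3800
  C_21 = −[(-0.20)(0.95) − (-0.20)(-0.25)] = 0.2400
  C_22 = (0.65)(0.95) − (-0.20)(-0.40) = 0.5375
  C_23 = −[(0.65)(-0.25) − (-0.20)(-0.40)] = 0.2425
  C_31 = (-0.20)(-0.15) − (-0.20)(0.95) = 0.2200
  C_32 = −[(0.65)(-0.15) − (-0.20)(0.00)] = 0.0975
  C_33 = (0.65)(0.95) − (-0.20)(0.00) = 0.6175
det(I−A) = Σ_j (I−A)_1j·C_1j = (0.65)(0.8650) + (-0.20)(0.0600) + (-0.20)(0.3800) = 0.47425
adj(I−A) = Cᵀ =
  [ 0.8650   0.2400   0.2200]
  [ 0.0600   0.5375   0.0975]
  [ 0.3800   0.2425   0.6175]
(I − A)⁻¹ = adj(I−A) / det(I−A) ≈
  [   1.8239     0.5061     0.4639]
  [   0.1265     1.1334     0.2056]
  [   0.8013     0.5113     1.3021]
First solve x = (I − A)⁻¹ d = adj(I−A)·d / det(I−A); in particular x_3 = (0.3800·130 + 0.2425·80 + 0.6175·290) / 0.47425 = 247.875 / 0.47425 ≈ 522.6674.
Intermediate flow from 3 to 3: z_33 = a_33 · x_3 = 0.05 × 247.875 / 0.47425 = 12.39375 / 0.47425 ≈ 26.13.

z_33 = 26.13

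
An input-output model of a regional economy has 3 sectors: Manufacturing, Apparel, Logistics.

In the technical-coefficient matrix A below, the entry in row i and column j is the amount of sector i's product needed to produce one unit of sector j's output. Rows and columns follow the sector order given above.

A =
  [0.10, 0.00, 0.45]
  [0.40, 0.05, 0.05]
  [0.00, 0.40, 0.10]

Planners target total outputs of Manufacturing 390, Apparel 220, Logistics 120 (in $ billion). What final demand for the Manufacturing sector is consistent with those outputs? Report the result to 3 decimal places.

d_1 = 297.000

I − A =
  [   0.90     0.00    -0.45]
  [  -0.40     0.95    -0.05]
  [   0.00    -0.40     0.90]
d = (I − A) x:
  d_1 = (+0.90)·390 + (+0.00)·220 + (-0.45)·120 = 297.000
  d_2 = (-0.40)·390 + (+0.95)·220 + (-0.05)·120 = 47.000
  d_3 = (+0.00)·390 + (-0.40)·220 + (+0.90)·120 = 20.000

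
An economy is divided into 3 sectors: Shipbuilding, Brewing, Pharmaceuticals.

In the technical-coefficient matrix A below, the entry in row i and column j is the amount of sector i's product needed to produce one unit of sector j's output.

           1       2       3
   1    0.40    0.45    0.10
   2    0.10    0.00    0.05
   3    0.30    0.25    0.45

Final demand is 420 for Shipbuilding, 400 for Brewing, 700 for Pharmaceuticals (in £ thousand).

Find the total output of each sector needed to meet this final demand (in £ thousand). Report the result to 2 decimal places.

x_1 = 1626.69, x_2 = 686.27, x_3 = 2471.95

I − A =
  [   0.60    -0.45    -0.10]
  [  -0.10     1.00    -0.05]
  [  -0.30    -0.25     0.55]
Cofactors of I−A, C_ij = (−1)^(i+j)·(minor ij) (rows/columns in the sector order above):
  C_11 = (1.00)(0.55) − (-0.05)(-0.25) = 0.5375
  C_12 = −[(-0.10)(0.55) − (-0.05)(-0.30)] = 0.0700
  C_13 = (-0.10)(-0.25) − (1.00)(-0.30) = 0.3250
  C_21 = −[(-0.45)(0.55) − (-0.10)(-0.25)] = 0.2725
  C_22 = (0.60)(0.55) − (-0.10)(-0.30) = 0.3000
  C_23 = −[(0.60)(-0.25) − (-0.45)(-0.30)] = 0.2850
  C_31 = (-0.45)(-0.05) − (-0.10)(1.00) = 0.1225
  C_32 = −[(0.60)(-0.05) − (-0.10)(-0.10)] = 0.0400
  C_33 = (0.60)(1.00) − (-0.45)(-0.10) = 0.5550
det(I−A) = Σ_j (I−A)_1j·C_1j = (0.60)(0.5375) + (-0.45)(0.0700) + (-0.10)(0.3250) = 0.2585
adj(I−A) = Cᵀ =
  [ 0.5375   0.2725   0.1225]
  [ 0.0700   0.3000   0.0400]
  [ 0.3250   0.2850   0.5550]
(I − A)⁻¹ = adj(I−A) / det(I−A) ≈
  [   2.0793     1.0542     0.4739]
  [   0.2708     1.1605     0.1547]
  [   1.2573     1.1025     2.1470]
x = (I − A)⁻¹ d = adj(I−A)·d / det(I−A), with det(I−A) = 0.2585:
  x_1 = (0.5375·420 + 0.2725·400 + 0.1225·700) / 0.2585 = 420.50 / 0.2585 ≈ 1626.69
  x_2 = (0.0700·420 + 0.3000·400 + 0.0400·700) / 0.2585 = 177.40 / 0.2585 ≈ 686.27
  x_3 = (0.3250·420 + 0.2850·400 + 0.5550·700) / 0.2585 = 639.00 / 0.2585 ≈ 2471.95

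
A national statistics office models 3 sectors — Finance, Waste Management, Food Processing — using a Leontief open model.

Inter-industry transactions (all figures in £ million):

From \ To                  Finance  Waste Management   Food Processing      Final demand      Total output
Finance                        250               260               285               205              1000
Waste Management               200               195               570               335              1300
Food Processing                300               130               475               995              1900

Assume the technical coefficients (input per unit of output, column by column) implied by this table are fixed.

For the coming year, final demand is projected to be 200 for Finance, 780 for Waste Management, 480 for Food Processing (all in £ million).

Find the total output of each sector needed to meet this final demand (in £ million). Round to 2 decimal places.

Technical coefficients a_ij = z_ij / X_j:
  a_11 = 250/1000 = 0.25, a_21 = 200/1000 = 0.20, a_31 = 300/1000 = 0.30
  a_12 = 260/1300 = 0.20, a_22 = 195/1300 = 0.15, a_32 = 130/1300 = 0.10
  a_13 = 285/1900 = 0.15, a_23 = 570/1900 = 0.30, a_33 = 475/1900 = 0.25
I − A =
  [   0.75    -0.20    -0.15]
  [  -0.20     0.85    -0.30]
  [  -0.30    -0.10     0.75]
Cofactors of I−A, C_ij = (−1)^(i+j)·(minor ij) (rows/columns in the sector order above):
  C_11 = (0.85)(0.75) − (-0.30)(-0.10) = 0.6075
  C_12 = −[(-0.20)(0.75) − (-0.30)(-0.30)] = 0.2400
  C_13 = (-0.20)(-0.10) − (0.85)(-0.30) = 0.2750
  C_21 = −[(-0.20)(0.75) − (-0.15)(-0.10)] = 0.1650
  C_22 = (0.75)(0.75) − (-0.15)(-0.30) = 0.5175
  C_23 = −[(0.75)(-0.10) − (-0.20)(-0.30)] = 0.1350
  C_31 = (-0.20)(-0.30) − (-0.15)(0.85) = 0.1875
  C_32 = −[(0.75)(-0.30) − (-0.15)(-0.20)] = 0.2550
  C_33 = (0.75)(0.85) − (-0.20)(-0.20) = 0.5975
det(I−A) = Σ_j (I−A)_1j·C_1j = (0.75)(0.6075) + (-0.20)(0.2400) + (-0.15)(0.2750) = 0.366375
adj(I−A) = Cᵀ =
  [ 0.6075   0.1650   0.1875]
  [ 0.2400   0.5175   0.2550]
  [ 0.2750   0.1350   0.5975]
(I − A)⁻¹ = adj(I−A) / det(I−A) ≈
  [   1.6581     0.4504     0.5118]
  [   0.6551     1.4125     0.6960]
  [   0.7506     0.3685     1.6308]
x = (I − A)⁻¹ d = adj(I−A)·d / det(I−A), with det(I−A) = 0.366375:
  x_1 = (0.6075·200 + 0.1650·780 + 0.1875·480) / 0.366375 = 340.20 / 0.366375 ≈ 928.56
  x_2 = (0.2400·200 + 0.5175·780 + 0.2550·480) / 0.366375 = 574.05 / 0.366375 ≈ 1566.84
  x_3 = (0.2750·200 + 0.1350·780 + 0.5975·480) / 0.366375 = 447.10 / 0.366375 ≈ 1220.33

x_1 = 928.56, x_2 = 1566.84, x_3 = 1220.33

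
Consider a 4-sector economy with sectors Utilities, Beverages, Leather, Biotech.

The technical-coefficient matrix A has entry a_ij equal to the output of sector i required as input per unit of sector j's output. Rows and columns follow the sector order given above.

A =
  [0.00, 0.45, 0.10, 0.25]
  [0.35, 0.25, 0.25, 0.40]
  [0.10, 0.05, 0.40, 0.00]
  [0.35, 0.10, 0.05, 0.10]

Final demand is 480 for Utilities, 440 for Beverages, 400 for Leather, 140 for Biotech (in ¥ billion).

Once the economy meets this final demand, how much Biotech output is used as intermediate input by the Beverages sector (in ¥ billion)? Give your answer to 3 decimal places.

z_42 = 278.137

I − A =
  [   1.00    -0.45    -0.10    -0.25]
  [  -0.35     0.75    -0.25    -0.40]
  [  -0.10    -0.05     0.60     0.00]
  [  -0.35    -0.10    -0.05     0.90]
Compute the cofactors C_ij = (−1)^(i+j)·(3×3 minor ij) of I−A; the adjugate is their transpose:
adj(I−A) = Cᵀ =
  [ 0.368750   0.263125   0.189375   0.219375]
  [ 0.297500   0.477250   0.273000   0.294750]
  [ 0.086250   0.083625   0.355875   0.061125]
  [ 0.181250   0.160000   0.123750   0.322500]
det(I−A) = Σ_j (I−A)_1j·C_1j = (1.00)(0.368750) + (-0.45)(0.297500) + (-0.10)(0.086250) + (-0.25)(0.181250) = 0.1809375
(I − A)⁻¹ = adj(I−A) / det(I−A) ≈
  [   2.0380     1.4542     1.0466     1.2124]
  [   1.6442     2.6377     1.5088     1.6290]
  [   0.4767     0.4622     1.9668     0.3378]
  [   1.0017     0.8843     0.6839     1.7824]
First solve x = (I − A)⁻¹ d = adj(I−A)·d / det(I−A); in particular x_2 = (0.297500·480 + 0.477250·440 + 0.273000·400 + 0.294750·140) / 0.1809375 = 503.255 / 0.1809375 ≈ 2781.37478.
Intermediate flow from 4 to 2: z_42 = a_42 · x_2 = 0.10 × 503.255 / 0.1809375 = 50.3255 / 0.1809375 ≈ 278.137.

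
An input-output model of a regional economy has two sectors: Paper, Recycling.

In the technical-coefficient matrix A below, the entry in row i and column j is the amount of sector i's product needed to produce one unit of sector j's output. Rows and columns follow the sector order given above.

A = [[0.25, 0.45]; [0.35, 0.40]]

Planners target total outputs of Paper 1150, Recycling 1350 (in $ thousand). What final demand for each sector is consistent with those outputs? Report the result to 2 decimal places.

I − A =
  [   0.75    -0.45]
  [  -0.35     0.60]
d = (I − A) x:
  d_1 = (+0.75)·1150 + (-0.45)·1350 = 255.00
  d_2 = (-0.35)·1150 + (+0.60)·1350 = 407.50

d_1 = 255.00, d_2 = 407.50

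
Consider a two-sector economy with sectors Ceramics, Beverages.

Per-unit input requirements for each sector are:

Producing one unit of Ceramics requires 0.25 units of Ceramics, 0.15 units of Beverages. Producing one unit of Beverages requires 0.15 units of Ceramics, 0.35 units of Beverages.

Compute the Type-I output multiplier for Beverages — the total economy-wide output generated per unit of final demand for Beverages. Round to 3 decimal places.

m_B = 1.935

I − A =
  [   0.75    -0.15]
  [  -0.15     0.65]
det(I−A) = (0.75)(0.65) − (-0.15)(-0.15) = 0.4650
adj(I−A) = [[0.65, 0.15], [0.15, 0.75]]
(I − A)⁻¹ = adj(I−A) / det(I−A) ≈
  [   1.3978     0.3226]
  [   0.3226     1.6129]
The output multiplier for sector j is the column-j sum of the Leontief inverse (I − A)⁻¹ = adj(I−A) / det(I−A).
Column B of adj(I−A): (0.15, 0.75); det(I−A) = 0.4650.
m_B = (0.15 + 0.75) / 0.4650 = 0.90 / 0.4650 ≈ 1.935.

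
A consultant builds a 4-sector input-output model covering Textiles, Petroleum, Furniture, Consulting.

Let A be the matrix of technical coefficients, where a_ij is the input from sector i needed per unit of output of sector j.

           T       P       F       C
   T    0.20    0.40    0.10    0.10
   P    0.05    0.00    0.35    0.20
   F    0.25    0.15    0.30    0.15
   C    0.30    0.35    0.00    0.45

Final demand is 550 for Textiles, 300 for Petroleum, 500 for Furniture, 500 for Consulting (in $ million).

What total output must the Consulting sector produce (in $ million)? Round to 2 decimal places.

I − A =
  [   0.80    -0.40    -0.10    -0.10]
  [  -0.05     1.00    -0.35    -0.20]
  [  -0.25    -0.15     0.70    -0.15]
  [  -0.30    -0.35     0.00     0.55]
Compute the cofactors C_ij = (−1)^(i+j)·(3×3 minor ij) of I−A; the adjugate is their transpose:
adj(I−A) = Cᵀ =
  [ 0.288750   0.192000   0.137250   0.159750]
  [ 0.125125   0.268750   0.152250   0.162000]
  [ 0.180750   0.185250   0.317250   0.186750]
  [ 0.237125   0.275750   0.171750   0.443250]
det(I−A) = Σ_j (I−A)_1j·C_1j = (0.80)(0.288750) + (-0.40)(0.125125) + (-0.10)(0.180750) + (-0.10)(0.237125) = 0.1391625
(I − A)⁻¹ = adj(I−A) / det(I−A) ≈
  [   2.0749     1.3797     0.9863     1.1479]
  [   0.8991     1.9312     1.0940     1.1641]
  [   1.2988     1.3312     2.2797     1.3420]
  [   1.7039     1.9815     1.2342     3.1851]
x = (I − A)⁻¹ d = adj(I−A)·d / det(I−A), with det(I−A) = 0.1391625:
  x_T = (0.288750·550 + 0.192000·300 + 0.137250·500 + 0.159750·500) / 0.1391625 = 364.9125 / 0.1391625 ≈ 2622.20
  x_P = (0.125125·550 + 0.268750·300 + 0.152250·500 + 0.162000·500) / 0.1391625 = 306.56875 / 0.1391625 ≈ 2202.96
  x_F = (0.180750·550 + 0.185250·300 + 0.317250·500 + 0.186750·500) / 0.1391625 = 406.9875 / 0.1391625 ≈ 2924.55
  x_C = (0.237125·550 + 0.275750·300 + 0.171750·500 + 0.443250·500) / 0.1391625 = 520.64375 / 0.1391625 ≈ 3741.26

x_C = 3741.26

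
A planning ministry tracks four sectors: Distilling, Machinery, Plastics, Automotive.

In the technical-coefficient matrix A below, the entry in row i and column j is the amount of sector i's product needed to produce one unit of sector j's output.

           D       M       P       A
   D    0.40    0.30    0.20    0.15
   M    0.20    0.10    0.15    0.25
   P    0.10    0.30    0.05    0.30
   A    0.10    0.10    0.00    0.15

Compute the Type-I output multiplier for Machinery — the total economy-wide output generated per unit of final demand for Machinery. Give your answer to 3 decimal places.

I − A =
  [   0.60    -0.30    -0.20    -0.15]
  [  -0.20     0.90    -0.15    -0.25]
  [  -0.10    -0.30     0.95    -0.30]
  [  -0.10    -0.10     0.00     0.85]
Compute the cofactors C_ij = (−1)^(i+j)·(3×3 minor ij) of I−A; the adjugate is their transpose:
adj(I−A) = Cᵀ =
  [ 0.66025   0.31350   0.18850   0.27525]
  [ 0.20250   0.44725   0.11325   0.20725]
  [ 0.16550   0.20250   0.36900   0.21900]
  [ 0.10150   0.08950   0.03550   0.39450]
det(I−A) = Σ_j (I−A)_1j·C_1j = (0.60)(0.66025) + (-0.30)(0.20250) + (-0.20)(0.16550) + (-0.15)(0.10150) = 0.287075
(I − A)⁻¹ = adj(I−A) / det(I−A) ≈
  [   2.2999     1.0920     0.6566     0.9588]
  [   0.7054     1.5580     0.3945     0.7219]
  [   0.5765     0.7054     1.2854     0.7629]
  [   0.3536     0.3118     0.1237     1.3742]
The output multiplier for sector j is the column-j sum of the Leontief inverse (I − A)⁻¹ = adj(I−A) / det(I−A).
Column M of adj(I−A): (0.31350, 0.44725, 0.20250, 0.08950); det(I−A) = 0.287075.
m_M = (0.31350 + 0.44725 + 0.20250 + 0.08950) / 0.287075 = 1.05275 / 0.287075 ≈ 3.667.

m_M = 3.667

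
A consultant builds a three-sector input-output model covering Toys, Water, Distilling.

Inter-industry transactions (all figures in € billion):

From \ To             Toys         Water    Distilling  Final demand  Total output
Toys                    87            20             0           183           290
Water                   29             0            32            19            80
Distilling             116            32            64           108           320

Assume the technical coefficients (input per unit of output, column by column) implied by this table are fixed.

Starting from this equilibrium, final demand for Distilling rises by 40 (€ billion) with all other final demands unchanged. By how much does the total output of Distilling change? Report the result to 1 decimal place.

Technical coefficients a_ij = z_ij / X_j:
  a_TT = 87/290 = 0.30, a_WT = 29/290 = 0.10, a_DT = 116/290 = 0.40
  a_TW = 20/80 = 0.25, a_WW = 0/80 = 0.00, a_DW = 32/80 = 0.40
  a_TD = 0/320 = 0.00, a_WD = 32/320 = 0.10, a_DD = 64/320 = 0.20
I − A =
  [   0.70    -0.25     0.00]
  [  -0.10     1.00    -0.10]
  [  -0.40    -0.40     0.80]
Cofactors of I−A, C_ij = (−1)^(i+j)·(minor ij) (rows/columns in the sector order above):
  C_11 = (1.00)(0.80) − (-0.10)(-0.40) = 0.7600
  C_12 = −[(-0.10)(0.80) − (-0.10)(-0.40)] = 0.1200
  C_13 = (-0.10)(-0.40) − (1.00)(-0.40) = 0.4400
  C_21 = −[(-0.25)(0.80) − (0.00)(-0.40)] = 0.2000
  C_22 = (0.70)(0.80) − (0.00)(-0.40) = 0.5600
  C_23 = −[(0.70)(-0.40) − (-0.25)(-0.40)] = 0.3800
  C_31 = (-0.25)(-0.10) − (0.00)(1.00) = 0.0250
  C_32 = −[(0.70)(-0.10) − (0.00)(-0.10)] = 0.0700
  C_33 = (0.70)(1.00) − (-0.25)(-0.10) = 0.6750
det(I−A) = Σ_j (I−A)_1j·C_1j = (0.70)(0.7600) + (-0.25)(0.1200) + (0.00)(0.4400) = 0.5020
adj(I−A) = Cᵀ =
  [ 0.7600   0.2000   0.0250]
  [ 0.1200   0.5600   0.0700]
  [ 0.4400   0.3800   0.6750]
(I − A)⁻¹ = adj(I−A) / det(I−A) ≈
  [   1.5139     0.3984     0.0498]
  [   0.2390     1.1155     0.1394]
  [   0.8765     0.7570     1.3446]
Δx = (I − A)⁻¹ Δd with Δd having +40 in the Distilling component and 0 elsewhere.
So Δx_D = L_DD · (+40), where L_DD = adj(I−A)_DD / det(I−A) = 0.6750 / 0.5020.
Δx_D = 0.6750 × (+40) / 0.5020 = 27.00 / 0.5020 ≈ 53.8.

Δx_D = 53.8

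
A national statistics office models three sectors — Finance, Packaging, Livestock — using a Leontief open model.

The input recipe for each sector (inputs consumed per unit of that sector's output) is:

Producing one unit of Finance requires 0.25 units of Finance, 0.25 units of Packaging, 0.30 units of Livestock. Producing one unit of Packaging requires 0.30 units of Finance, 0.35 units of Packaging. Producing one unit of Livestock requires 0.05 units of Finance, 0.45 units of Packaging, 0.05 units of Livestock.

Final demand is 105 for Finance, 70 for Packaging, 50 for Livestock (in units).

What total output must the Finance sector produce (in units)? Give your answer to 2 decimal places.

I − A =
  [   0.75    -0.30    -0.05]
  [  -0.25     0.65    -0.45]
  [  -0.30     0.00     0.95]
Cofactors of I−A, C_ij = (−1)^(i+j)·(minor ij) (rows/columns in the sector order above):
  C_11 = (0.65)(0.95) − (-0.45)(0.00) = 0.6175
  C_12 = −[(-0.25)(0.95) − (-0.45)(-0.30)] = 0.3725
  C_13 = (-0.25)(0.00) − (0.65)(-0.30) = 0.1950
  C_21 = −[(-0.30)(0.95) − (-0.05)(0.00)] = 0.2850
  C_22 = (0.75)(0.95) − (-0.05)(-0.30) = 0.6975
  C_23 = −[(0.75)(0.00) − (-0.30)(-0.30)] = 0.0900
  C_31 = (-0.30)(-0.45) − (-0.05)(0.65) = 0.1675
  C_32 = −[(0.75)(-0.45) − (-0.05)(-0.25)] = 0.3500
  C_33 = (0.75)(0.65) − (-0.30)(-0.25) = 0.4125
det(I−A) = Σ_j (I−A)_1j·C_1j = (0.75)(0.6175) + (-0.30)(0.3725) + (-0.05)(0.1950) = 0.341625
adj(I−A) = Cᵀ =
  [ 0.6175   0.2850   0.1675]
  [ 0.3725   0.6975   0.3500]
  [ 0.1950   0.0900   0.4125]
(I − A)⁻¹ = adj(I−A) / det(I−A) ≈
  [   1.8075     0.8342     0.4903]
  [   1.0904     2.0417     1.0245]
  [   0.5708     0.2634     1.2075]
x = (I − A)⁻¹ d = adj(I−A)·d / det(I−A), with det(I−A) = 0.341625:
  x_F = (0.6175·105 + 0.2850·70 + 0.1675·50) / 0.341625 = 93.1625 / 0.341625 ≈ 272.70
  x_P = (0.3725·105 + 0.6975·70 + 0.3500·50) / 0.341625 = 105.4375 / 0.341625 ≈ 308.64
  x_L = (0.1950·105 + 0.0900·70 + 0.4125·50) / 0.341625 = 47.40 / 0.341625 ≈ 138.75

x_F = 272.70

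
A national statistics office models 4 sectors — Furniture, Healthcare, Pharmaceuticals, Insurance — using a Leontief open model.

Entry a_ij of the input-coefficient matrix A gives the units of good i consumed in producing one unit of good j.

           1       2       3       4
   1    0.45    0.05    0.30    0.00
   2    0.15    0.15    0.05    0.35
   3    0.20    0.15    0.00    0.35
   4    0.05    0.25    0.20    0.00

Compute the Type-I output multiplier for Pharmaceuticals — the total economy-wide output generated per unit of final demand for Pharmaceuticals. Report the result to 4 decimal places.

I − A =
  [   0.55    -0.05    -0.30     0.00]
  [  -0.15     0.85    -0.05    -0.35]
  [  -0.20    -0.15     1.00    -0.35]
  [  -0.05    -0.25    -0.20     1.00]
Compute the cofactors C_ij = (−1)^(i+j)·(3×3 minor ij) of I−A; the adjugate is their transpose:
adj(I−A) = Cᵀ =
  [ 0.680625   0.117750   0.234750   0.123375]
  [ 0.181875   0.446250   0.116250   0.196875]
  [ 0.205625   0.141500   0.411000   0.193375]
  [ 0.120625   0.145750   0.123000   0.397625]
det(I−A) = Σ_j (I−A)_1j·C_1j = (0.55)(0.680625) + (-0.05)(0.181875) + (-0.30)(0.205625) + (0.00)(0.120625) = 0.3035625
(I − A)⁻¹ = adj(I−A) / det(I−A) ≈
  [   2.24212     0.38789     0.77332     0.40642]
  [   0.59914     1.47004     0.38295     0.64855]
  [   0.67737     0.46613     1.35392     0.63702]
  [   0.39736     0.48013     0.40519     1.30986]
The output multiplier for sector j is the column-j sum of the Leontief inverse (I − A)⁻¹ = adj(I−A) / det(I−A).
Column 3 of adj(I−A): (0.234750, 0.116250, 0.411000, 0.123000); det(I−A) = 0.3035625.
m_3 = (0.234750 + 0.116250 + 0.411000 + 0.123000) / 0.3035625 = 0.885 / 0.3035625 ≈ 2.9154.

m_3 = 2.9154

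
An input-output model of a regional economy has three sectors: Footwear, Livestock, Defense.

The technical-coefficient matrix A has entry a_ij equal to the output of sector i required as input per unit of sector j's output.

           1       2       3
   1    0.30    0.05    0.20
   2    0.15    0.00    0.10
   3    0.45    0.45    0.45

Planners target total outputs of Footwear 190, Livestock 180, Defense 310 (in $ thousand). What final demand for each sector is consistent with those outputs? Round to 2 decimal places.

d_1 = 62.00, d_2 = 120.50, d_3 = 4.00

I − A =
  [   0.70    -0.05    -0.20]
  [  -0.15     1.00    -0.10]
  [  -0.45    -0.45     0.55]
d = (I − A) x:
  d_1 = (+0.70)·190 + (-0.05)·180 + (-0.20)·310 = 62.00
  d_2 = (-0.15)·190 + (+1.00)·180 + (-0.10)·310 = 120.50
  d_3 = (-0.45)·190 + (-0.45)·180 + (+0.55)·310 = 4.00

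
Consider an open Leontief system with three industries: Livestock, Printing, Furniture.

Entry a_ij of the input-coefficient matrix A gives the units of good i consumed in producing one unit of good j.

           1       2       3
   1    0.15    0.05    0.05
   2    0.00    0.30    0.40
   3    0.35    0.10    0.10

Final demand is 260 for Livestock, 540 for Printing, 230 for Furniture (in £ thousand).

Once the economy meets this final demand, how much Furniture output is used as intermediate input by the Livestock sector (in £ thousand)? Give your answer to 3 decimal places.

I − A =
  [   0.85    -0.05    -0.05]
  [   0.00     0.70    -0.40]
  [  -0.35    -0.10     0.90]
Cofactors of I−A, C_ij = (−1)^(i+j)·(minor ij) (rows/columns in the sector order above):
  C_11 = (0.70)(0.90) − (-0.40)(-0.10) = 0.5900
  C_12 = −[(0.00)(0.90) − (-0.40)(-0.35)] = 0.1400
  C_13 = (0.00)(-0.10) − (0.70)(-0.35) = 0.2450
  C_21 = −[(-0.05)(0.90) − (-0.05)(-0.10)] = 0.0500
  C_22 = (0.85)(0.90) − (-0.05)(-0.35) = 0.7475
  C_23 = −[(0.85)(-0.10) − (-0.05)(-0.35)] = 0.1025
  C_31 = (-0.05)(-0.40) − (-0.05)(0.70) = 0.0550
  C_32 = −[(0.85)(-0.40) − (-0.05)(0.00)] = 0.3400
  C_33 = (0.85)(0.70) − (-0.05)(0.00) = 0.5950
det(I−A) = Σ_j (I−A)_1j·C_1j = (0.85)(0.5900) + (-0.05)(0.1400) + (-0.05)(0.2450) = 0.48225
adj(I−A) = Cᵀ =
  [ 0.5900   0.0500   0.0550]
  [ 0.1400   0.7475   0.3400]
  [ 0.2450   0.1025   0.5950]
(I − A)⁻¹ = adj(I−A) / det(I−A) ≈
  [   1.2234     0.1037     0.1140]
  [   0.2903     1.5500     0.7050]
  [   0.5080     0.2125     1.2338]
First solve x = (I − A)⁻¹ d = adj(I−A)·d / det(I−A); in particular x_1 = (0.5900·260 + 0.0500·540 + 0.0550·230) / 0.48225 = 193.05 / 0.48225 ≈ 400.31104.
Intermediate flow from 3 to 1: z_31 = a_31 · x_1 = 0.35 × 193.05 / 0.48225 = 67.5675 / 0.48225 ≈ 140.109.

z_31 = 140.109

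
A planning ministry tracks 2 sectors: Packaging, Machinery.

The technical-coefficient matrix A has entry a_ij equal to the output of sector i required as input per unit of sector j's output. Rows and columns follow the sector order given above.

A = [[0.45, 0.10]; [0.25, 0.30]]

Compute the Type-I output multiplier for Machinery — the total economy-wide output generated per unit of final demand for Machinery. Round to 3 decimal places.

I − A =
  [   0.55    -0.10]
  [  -0.25     0.70]
det(I−A) = (0.55)(0.70) − (-0.10)(-0.25) = 0.3600
adj(I−A) = [[0.70, 0.10], [0.25, 0.55]]
(I − A)⁻¹ = adj(I−A) / det(I−A) ≈
  [   1.9444     0.2778]
  [   0.6944     1.5278]
The output multiplier for sector j is the column-j sum of the Leontief inverse (I − A)⁻¹ = adj(I−A) / det(I−A).
Column 2 of adj(I−A): (0.10, 0.55); det(I−A) = 0.3600.
m_2 = (0.10 + 0.55) / 0.3600 = 0.65 / 0.3600 ≈ 1.806.

m_2 = 1.806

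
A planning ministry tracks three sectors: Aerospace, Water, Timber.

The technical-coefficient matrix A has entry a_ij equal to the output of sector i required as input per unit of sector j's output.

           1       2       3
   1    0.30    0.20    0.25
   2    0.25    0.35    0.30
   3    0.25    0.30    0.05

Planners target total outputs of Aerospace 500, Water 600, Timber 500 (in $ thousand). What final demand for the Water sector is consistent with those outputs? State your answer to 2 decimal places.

I − A =
  [   0.70    -0.20    -0.25]
  [  -0.25     0.65    -0.30]
  [  -0.25    -0.30     0.95]
d = (I − A) x:
  d_1 = (+0.70)·500 + (-0.20)·600 + (-0.25)·500 = 105.00
  d_2 = (-0.25)·500 + (+0.65)·600 + (-0.30)·500 = 115.00
  d_3 = (-0.25)·500 + (-0.30)·600 + (+0.95)·500 = 170.00

d_2 = 115.00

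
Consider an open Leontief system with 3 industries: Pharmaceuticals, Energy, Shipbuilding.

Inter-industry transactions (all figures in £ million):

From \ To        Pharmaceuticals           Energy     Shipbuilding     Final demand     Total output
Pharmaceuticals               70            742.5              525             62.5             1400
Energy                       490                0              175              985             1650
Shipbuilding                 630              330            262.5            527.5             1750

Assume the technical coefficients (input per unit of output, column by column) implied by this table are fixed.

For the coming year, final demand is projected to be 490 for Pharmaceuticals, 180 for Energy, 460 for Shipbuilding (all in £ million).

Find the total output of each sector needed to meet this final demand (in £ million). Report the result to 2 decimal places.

x_P = 1348.42, x_E = 796.19, x_S = 1442.38

Technical coefficients a_ij = z_ij / X_j:
  a_PP = 70/1400 = 0.05, a_EP = 490/1400 = 0.35, a_SP = 630/1400 = 0.45
  a_PE = 742.5/1650 = 0.45, a_EE = 0/1650 = 0.00, a_SE = 330/1650 = 0.20
  a_PS = 525/1750 = 0.30, a_ES = 175/1750 = 0.10, a_SS = 262.5/1750 = 0.15
I − A =
  [   0.95    -0.45    -0.30]
  [  -0.35     1.00    -0.10]
  [  -0.45    -0.20     0.85]
Cofactors of I−A, C_ij = (−1)^(i+j)·(minor ij) (rows/columns in the sector order above):
  C_11 = (1.00)(0.85) − (-0.10)(-0.20) = 0.8300
  C_12 = −[(-0.35)(0.85) − (-0.10)(-0.45)] = 0.3425
  C_13 = (-0.35)(-0.20) − (1.00)(-0.45) = 0.5200
  C_21 = −[(-0.45)(0.85) − (-0.30)(-0.20)] = 0.4425
  C_22 = (0.95)(0.85) − (-0.30)(-0.45) = 0.6725
  C_23 = −[(0.95)(-0.20) − (-0.45)(-0.45)] = 0.3925
  C_31 = (-0.45)(-0.10) − (-0.30)(1.00) = 0.3450
  C_32 = −[(0.95)(-0.10) − (-0.30)(-0.35)] = 0.2000
  C_33 = (0.95)(1.00) − (-0.45)(-0.35) = 0.7925
det(I−A) = Σ_j (I−A)_1j·C_1j = (0.95)(0.8300) + (-0.45)(0.3425) + (-0.30)(0.5200) = 0.478375
adj(I−A) = Cᵀ =
  [ 0.8300   0.4425   0.3450]
  [ 0.3425   0.6725   0.2000]
  [ 0.5200   0.3925   0.7925]
(I − A)⁻¹ = adj(I−A) / det(I−A) ≈
  [   1.7350     0.9250     0.7212]
  [   0.7160     1.4058     0.4181]
  [   1.0870     0.8205     1.6567]
x = (I − A)⁻¹ d = adj(I−A)·d / det(I−A), with det(I−A) = 0.478375:
  x_P = (0.8300·490 + 0.4425·180 + 0.3450·460) / 0.478375 = 645.05 / 0.478375 ≈ 1348.42
  x_E = (0.3425·490 + 0.6725·180 + 0.2000·460) / 0.478375 = 380.875 / 0.478375 ≈ 796.19
  x_S = (0.5200·490 + 0.3925·180 + 0.7925·460) / 0.478375 = 690.00 / 0.478375 ≈ 1442.38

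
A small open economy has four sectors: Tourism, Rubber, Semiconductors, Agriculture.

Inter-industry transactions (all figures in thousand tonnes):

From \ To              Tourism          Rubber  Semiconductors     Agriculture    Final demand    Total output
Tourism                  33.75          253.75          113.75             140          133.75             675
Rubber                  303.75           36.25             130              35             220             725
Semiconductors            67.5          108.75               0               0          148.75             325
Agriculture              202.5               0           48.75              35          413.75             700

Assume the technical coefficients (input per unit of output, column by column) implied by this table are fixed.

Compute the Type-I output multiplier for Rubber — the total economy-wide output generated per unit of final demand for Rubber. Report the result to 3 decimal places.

Technical coefficients a_ij = z_ij / X_j:
  a_11 = 33.75/675 = 0.05, a_21 = 303.75/675 = 0.45, a_31 = 67.5/675 = 0.10, a_41 = 202.5/675 = 0.30
  a_12 = 253.75/725 = 0.35, a_22 = 36.25/725 = 0.05, a_32 = 108.75/725 = 0.15, a_42 = 0/725 = 0.00
  a_13 = 113.75/325 = 0.35, a_23 = 130/325 = 0.40, a_33 = 0/325 = 0.00, a_43 = 48.75/325 = 0.15
  a_14 = 140/700 = 0.20, a_24 = 35/700 = 0.05, a_34 = 0/700 = 0.00, a_44 = 35/700 = 0.05
I − A =
  [   0.95    -0.35    -0.35    -0.20]
  [  -0.45     0.95    -0.40    -0.05]
  [  -0.10    -0.15     1.00     0.00]
  [  -0.30     0.00    -0.15     0.95]
Compute the cofactors C_ij = (−1)^(i+j)·(3×3 minor ij) of I−A; the adjugate is their transpose:
adj(I−A) = Cᵀ =
  [ 0.844375   0.386875   0.480000   0.198125]
  [ 0.481250   0.806250   0.512500   0.143750]
  [ 0.156625   0.159625   0.645500   0.041375]
  [ 0.291375   0.147375   0.253500   0.617125]
det(I−A) = Σ_j (I−A)_1j·C_1j = (0.95)(0.844375) + (-0.35)(0.481250) + (-0.35)(0.156625) + (-0.20)(0.291375) = 0.520625
(I − A)⁻¹ = adj(I−A) / det(I−A) ≈
  [   1.6218     0.7431     0.9220     0.3806]
  [   0.9244     1.5486     0.9844     0.2761]
  [   0.3008     0.3066     1.2399     0.0795]
  [   0.5597     0.2831     0.4869     1.1854]
The output multiplier for sector j is the column-j sum of the Leontief inverse (I − A)⁻¹ = adj(I−A) / det(I−A).
Column 2 of adj(I−A): (0.386875, 0.806250, 0.159625, 0.147375); det(I−A) = 0.520625.
m_2 = (0.386875 + 0.806250 + 0.159625 + 0.147375) / 0.520625 = 1.500125 / 0.520625 ≈ 2.881.

m_2 = 2.881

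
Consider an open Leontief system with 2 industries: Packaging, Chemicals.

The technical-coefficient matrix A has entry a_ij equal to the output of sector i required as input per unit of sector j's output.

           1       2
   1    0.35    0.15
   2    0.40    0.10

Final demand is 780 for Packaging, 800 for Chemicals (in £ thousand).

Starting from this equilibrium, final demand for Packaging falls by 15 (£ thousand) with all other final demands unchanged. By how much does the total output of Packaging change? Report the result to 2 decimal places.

Δx_1 = -25.71

I − A =
  [   0.65    -0.15]
  [  -0.40     0.90]
det(I−A) = (0.65)(0.90) − (-0.15)(-0.40) = 0.5250
adj(I−A) = [[0.90, 0.15], [0.40, 0.65]]
(I − A)⁻¹ = adj(I−A) / det(I−A) ≈
  [   1.7143     0.2857]
  [   0.7619     1.2381]
Δx = (I − A)⁻¹ Δd with Δd having -15 in the Packaging component and 0 elsewhere.
So Δx_1 = L_11 · (-15), where L_11 = adj(I−A)_11 / det(I−A) = 0.90 / 0.5250.
Δx_1 = 0.90 × (-15) / 0.5250 = -13.50 / 0.5250 ≈ -25.71.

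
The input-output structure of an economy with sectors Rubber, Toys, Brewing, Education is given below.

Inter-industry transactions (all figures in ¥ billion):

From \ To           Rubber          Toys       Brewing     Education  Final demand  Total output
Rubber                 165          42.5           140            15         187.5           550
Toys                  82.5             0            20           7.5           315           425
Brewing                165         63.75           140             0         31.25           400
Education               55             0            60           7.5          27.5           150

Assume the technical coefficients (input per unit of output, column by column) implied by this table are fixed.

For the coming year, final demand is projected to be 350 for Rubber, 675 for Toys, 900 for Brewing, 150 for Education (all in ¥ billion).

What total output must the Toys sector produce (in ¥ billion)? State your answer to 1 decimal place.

x_T = 1158.1

Technical coefficients a_ij = z_ij / X_j:
  a_RR = 165/550 = 0.30, a_TR = 82.5/550 = 0.15, a_BR = 165/550 = 0.30, a_ER = 55/550 = 0.10
  a_RT = 42.5/425 = 0.10, a_TT = 0/425 = 0.00, a_BT = 63.75/425 = 0.15, a_ET = 0/425 = 0.00
  a_RB = 140/400 = 0.35, a_TB = 20/400 = 0.05, a_BB = 140/400 = 0.35, a_EB = 60/400 = 0.15
  a_RE = 15/150 = 0.10, a_TE = 7.5/150 = 0.05, a_BE = 0/150 = 0.00, a_EE = 7.5/150 = 0.05
I − A =
  [   0.70    -0.10    -0.35    -0.10]
  [  -0.15     1.00    -0.05    -0.05]
  [  -0.30    -0.15     0.65     0.00]
  [  -0.10     0.00    -0.15     0.95]
Compute the cofactors C_ij = (−1)^(i+j)·(3×3 minor ij) of I−A; the adjugate is their transpose:
adj(I−A) = Cᵀ =
  [ 0.609250   0.113875   0.353000   0.070125]
  [ 0.112375   0.321500   0.091875   0.028750]
  [ 0.307125   0.126750   0.640250   0.039000]
  [ 0.112625   0.032000   0.138250   0.325625]
det(I−A) = Σ_j (I−A)_1j·C_1j = (0.70)(0.609250) + (-0.10)(0.112375) + (-0.35)(0.307125) + (-0.10)(0.112625) = 0.29648125
(I − A)⁻¹ = adj(I−A) / det(I−A) ≈
  [   2.0549     0.3841     1.1906     0.2365]
  [   0.3790     1.0844     0.3099     0.0970]
  [   1.0359     0.4275     2.1595     0.1315]
  [   0.3799     0.1079     0.4663     1.0983]
x = (I − A)⁻¹ d = adj(I−A)·d / det(I−A), with det(I−A) = 0.29648125:
  x_R = (0.609250·350 + 0.113875·675 + 0.353000·900 + 0.070125·150) / 0.29648125 = 618.321875 / 0.29648125 ≈ 2085.5
  x_T = (0.112375·350 + 0.321500·675 + 0.091875·900 + 0.028750·150) / 0.29648125 = 343.34375 / 0.29648125 ≈ 1158.1
  x_B = (0.307125·350 + 0.126750·675 + 0.640250·900 + 0.039000·150) / 0.29648125 = 775.125 / 0.29648125 ≈ 2614.4
  x_E = (0.112625·350 + 0.032000·675 + 0.138250·900 + 0.325625·150) / 0.29648125 = 234.2875 / 0.29648125 ≈ 790.2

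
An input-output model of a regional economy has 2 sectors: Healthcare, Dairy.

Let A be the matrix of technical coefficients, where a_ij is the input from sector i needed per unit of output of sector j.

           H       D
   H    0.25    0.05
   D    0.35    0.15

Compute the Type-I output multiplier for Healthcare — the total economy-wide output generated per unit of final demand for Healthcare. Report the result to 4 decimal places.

m_H = 1.9355

I − A =
  [   0.75    -0.05]
  [  -0.35     0.85]
det(I−A) = (0.75)(0.85) − (-0.05)(-0.35) = 0.6200
adj(I−A) = [[0.85, 0.05], [0.35, 0.75]]
(I − A)⁻¹ = adj(I−A) / det(I−A) ≈
  [   1.37097     0.08065]
  [   0.56452     1.20968]
The output multiplier for sector j is the column-j sum of the Leontief inverse (I − A)⁻¹ = adj(I−A) / det(I−A).
Column H of adj(I−A): (0.85, 0.35); det(I−A) = 0.6200.
m_H = (0.85 + 0.35) / 0.6200 = 1.20 / 0.6200 ≈ 1.9355.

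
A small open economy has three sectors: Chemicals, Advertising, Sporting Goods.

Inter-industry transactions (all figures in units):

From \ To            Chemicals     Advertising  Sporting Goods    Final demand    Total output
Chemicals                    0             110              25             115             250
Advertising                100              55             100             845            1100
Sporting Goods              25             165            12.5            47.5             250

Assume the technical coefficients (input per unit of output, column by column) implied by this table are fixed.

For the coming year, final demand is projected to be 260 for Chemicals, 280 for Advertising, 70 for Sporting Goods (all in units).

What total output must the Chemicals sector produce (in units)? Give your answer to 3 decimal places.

x_1 = 330.318

Technical coefficients a_ij = z_ij / X_j:
  a_11 = 0/250 = 0.00, a_21 = 100/250 = 0.40, a_31 = 25/250 = 0.10
  a_12 = 110/1100 = 0.10, a_22 = 55/1100 = 0.05, a_32 = 165/1100 = 0.15
  a_13 = 25/250 = 0.10, a_23 = 100/250 = 0.40, a_33 = 12.5/250 = 0.05
I − A =
  [   1.00    -0.10    -0.10]
  [  -0.40     0.95    -0.40]
  [  -0.10    -0.15     0.95]
Cofactors of I−A, C_ij = (−1)^(i+j)·(minor ij) (rows/columns in the sector order above):
  C_11 = (0.95)(0.95) − (-0.40)(-0.15) = 0.8425
  C_12 = −[(-0.40)(0.95) − (-0.40)(-0.10)] = 0.4200
  C_13 = (-0.40)(-0.15) − (0.95)(-0.10) = 0.1550
  C_21 = −[(-0.10)(0.95) − (-0.10)(-0.15)] = 0.1100
  C_22 = (1.00)(0.95) − (-0.10)(-0.10) = 0.9400
  C_23 = −[(1.00)(-0.15) − (-0.10)(-0.10)] = 0.1600
  C_31 = (-0.10)(-0.40) − (-0.10)(0.95) = 0.1350
  C_32 = −[(1.00)(-0.40) − (-0.10)(-0.40)] = 0.4400
  C_33 = (1.00)(0.95) − (-0.10)(-0.40) = 0.9100
det(I−A) = Σ_j (I−A)_1j·C_1j = (1.00)(0.8425) + (-0.10)(0.4200) + (-0.10)(0.1550) = 0.7850
adj(I−A) = Cᵀ =
  [ 0.8425   0.1100   0.1350]
  [ 0.4200   0.9400   0.4400]
  [ 0.1550   0.1600   0.9100]
(I − A)⁻¹ = adj(I−A) / det(I−A) ≈
  [   1.0732     0.1401     0.1720]
  [   0.5350     1.1975     0.5605]
  [   0.1975     0.2038     1.1592]
x = (I − A)⁻¹ d = adj(I−A)·d / det(I−A), with det(I−A) = 0.7850:
  x_1 = (0.8425·260 + 0.1100·280 + 0.1350·70) / 0.7850 = 259.30 / 0.7850 ≈ 330.318
  x_2 = (0.4200·260 + 0.9400·280 + 0.4400·70) / 0.7850 = 403.20 / 0.7850 ≈ 513.631
  x_3 = (0.1550·260 + 0.1600·280 + 0.9100·70) / 0.7850 = 148.80 / 0.7850 ≈ 189.554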